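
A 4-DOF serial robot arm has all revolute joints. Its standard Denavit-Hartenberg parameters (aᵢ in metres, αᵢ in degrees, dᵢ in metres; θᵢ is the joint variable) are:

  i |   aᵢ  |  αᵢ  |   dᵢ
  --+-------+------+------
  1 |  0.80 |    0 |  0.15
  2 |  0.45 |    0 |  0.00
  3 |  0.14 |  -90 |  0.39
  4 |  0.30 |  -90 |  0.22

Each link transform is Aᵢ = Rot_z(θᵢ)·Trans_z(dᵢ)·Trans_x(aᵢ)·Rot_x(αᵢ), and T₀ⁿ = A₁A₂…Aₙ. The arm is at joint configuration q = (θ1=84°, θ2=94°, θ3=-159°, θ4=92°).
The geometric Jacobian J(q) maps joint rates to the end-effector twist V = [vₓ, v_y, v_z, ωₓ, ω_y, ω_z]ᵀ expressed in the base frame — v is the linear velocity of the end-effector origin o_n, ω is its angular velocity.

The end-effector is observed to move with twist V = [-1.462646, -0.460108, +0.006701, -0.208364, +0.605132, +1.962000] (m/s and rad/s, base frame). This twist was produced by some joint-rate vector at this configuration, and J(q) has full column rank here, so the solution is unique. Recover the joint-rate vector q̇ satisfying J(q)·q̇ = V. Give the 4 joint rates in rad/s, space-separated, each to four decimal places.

o_n = [-0.3153, 1.0615, 0.2402]
J₁: ẑ×o_n = [-1.0615, -0.3153, 0.0000], ω = ẑ
J2: z=[0.0000, 0.0000, 1.0000] o=[0.0836, 0.7956, 0.1500] → [-0.2659, -0.3989, 0.0000, 0.0000, 0.0000, 1.0000]
J3: z=[0.0000, 0.0000, 1.0000] o=[-0.3661, 0.8113, 0.1500] → [-0.2502, 0.0508, 0.0000, 0.0000, 0.0000, 1.0000]
J4: z=[-0.3256, 0.9455, 0.0000] o=[-0.2337, 0.8569, 0.5400] → [-0.2835, -0.0976, 0.0105, -0.3256, 0.9455, 0.0000]
q̇ = J⁺·V = [0.9680, 0.3180, 0.6760, 0.6400]

0.9680 0.3180 0.6760 0.6400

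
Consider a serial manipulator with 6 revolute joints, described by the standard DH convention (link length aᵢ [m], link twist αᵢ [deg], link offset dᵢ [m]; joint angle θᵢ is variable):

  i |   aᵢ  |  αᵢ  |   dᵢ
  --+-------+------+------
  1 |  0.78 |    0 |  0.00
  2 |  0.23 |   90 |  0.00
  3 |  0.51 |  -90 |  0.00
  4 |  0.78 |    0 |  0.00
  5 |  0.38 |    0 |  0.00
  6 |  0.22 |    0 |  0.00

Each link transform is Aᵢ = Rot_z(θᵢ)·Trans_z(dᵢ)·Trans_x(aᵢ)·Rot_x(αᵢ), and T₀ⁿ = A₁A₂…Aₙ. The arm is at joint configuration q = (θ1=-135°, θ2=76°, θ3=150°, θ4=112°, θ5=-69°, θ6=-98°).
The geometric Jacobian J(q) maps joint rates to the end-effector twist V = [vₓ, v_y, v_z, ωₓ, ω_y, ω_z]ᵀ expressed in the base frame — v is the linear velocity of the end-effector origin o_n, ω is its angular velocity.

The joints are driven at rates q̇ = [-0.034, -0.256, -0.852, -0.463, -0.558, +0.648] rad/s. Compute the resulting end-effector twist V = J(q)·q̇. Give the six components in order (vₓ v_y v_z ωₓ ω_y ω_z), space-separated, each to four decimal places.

-0.0908 -0.0673 0.7250 0.8264 0.2790 0.0330

o_n = [-0.0229, 0.1261, 0.3110]
J₁: ẑ×o_n = [-0.1261, -0.0229, 0.0000], ω = ẑ
J2: z=[0.0000, 0.0000, 1.0000] o=[-0.5515, -0.5515, 0.0000] → [-0.6776, 0.5286, 0.0000, 0.0000, 0.0000, 1.0000]
J3: z=[-0.8572, -0.5150, 0.0000] o=[-0.4331, -0.7487, 0.0000] → [-0.1602, 0.2665, -0.5386, -0.8572, -0.5150, 0.0000]
J4: z=[-0.2575, 0.4286, -0.8660] o=[-0.6606, -0.3701, 0.2550] → [0.4537, -0.5378, -0.4011, -0.2575, 0.4286, -0.8660]
J5: z=[-0.2575, 0.4286, -0.8660] o=[0.0897, -0.2145, 0.1089] → [0.3816, 0.1495, -0.0395, -0.2575, 0.4286, -0.8660]
J6: z=[-0.2575, 0.4286, -0.8660] o=[0.1879, 0.1253, 0.2479] → [0.0278, 0.1988, 0.0901, -0.2575, 0.4286, -0.8660]
V = J·q̇ = [-0.0908, -0.0673, 0.7250, 0.8264, 0.2790, 0.0330]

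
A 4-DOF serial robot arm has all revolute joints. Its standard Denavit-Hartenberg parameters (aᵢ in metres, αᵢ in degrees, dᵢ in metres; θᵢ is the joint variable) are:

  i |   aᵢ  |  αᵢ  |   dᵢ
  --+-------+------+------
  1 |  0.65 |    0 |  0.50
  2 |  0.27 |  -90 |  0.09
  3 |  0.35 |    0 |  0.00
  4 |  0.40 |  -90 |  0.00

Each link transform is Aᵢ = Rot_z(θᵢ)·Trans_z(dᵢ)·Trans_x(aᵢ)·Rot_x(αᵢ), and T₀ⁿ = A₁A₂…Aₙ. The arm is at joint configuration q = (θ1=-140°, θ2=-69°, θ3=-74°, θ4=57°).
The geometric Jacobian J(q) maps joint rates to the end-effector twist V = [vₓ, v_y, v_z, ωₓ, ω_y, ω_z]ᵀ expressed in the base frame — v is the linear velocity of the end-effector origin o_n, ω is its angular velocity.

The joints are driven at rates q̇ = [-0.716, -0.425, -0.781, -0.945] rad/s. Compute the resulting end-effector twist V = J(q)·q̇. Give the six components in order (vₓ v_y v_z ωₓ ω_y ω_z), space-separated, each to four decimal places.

0.5215 0.8787 0.7356 0.8368 1.5096 -1.1410

o_n = [-1.1530, -0.0547, 1.0434]
J₁: ẑ×o_n = [0.0547, -1.1530, 0.0000], ω = ẑ
J2: z=[0.0000, 0.0000, 1.0000] o=[-0.4979, -0.4178, 0.5000] → [-0.3631, -0.6551, 0.0000, 0.0000, 0.0000, 1.0000]
J3: z=[-0.4848, -0.8746, 0.0000] o=[-0.7341, -0.2869, 0.5900] → [-0.3965, 0.2198, -0.4790, -0.4848, -0.8746, 0.0000]
J4: z=[-0.4848, -0.8746, 0.0000] o=[-0.8185, -0.2401, 0.9264] → [-0.1023, 0.0567, -0.3825, -0.4848, -0.8746, 0.0000]
V = J·q̇ = [0.5215, 0.8787, 0.7356, 0.8368, 1.5096, -1.1410]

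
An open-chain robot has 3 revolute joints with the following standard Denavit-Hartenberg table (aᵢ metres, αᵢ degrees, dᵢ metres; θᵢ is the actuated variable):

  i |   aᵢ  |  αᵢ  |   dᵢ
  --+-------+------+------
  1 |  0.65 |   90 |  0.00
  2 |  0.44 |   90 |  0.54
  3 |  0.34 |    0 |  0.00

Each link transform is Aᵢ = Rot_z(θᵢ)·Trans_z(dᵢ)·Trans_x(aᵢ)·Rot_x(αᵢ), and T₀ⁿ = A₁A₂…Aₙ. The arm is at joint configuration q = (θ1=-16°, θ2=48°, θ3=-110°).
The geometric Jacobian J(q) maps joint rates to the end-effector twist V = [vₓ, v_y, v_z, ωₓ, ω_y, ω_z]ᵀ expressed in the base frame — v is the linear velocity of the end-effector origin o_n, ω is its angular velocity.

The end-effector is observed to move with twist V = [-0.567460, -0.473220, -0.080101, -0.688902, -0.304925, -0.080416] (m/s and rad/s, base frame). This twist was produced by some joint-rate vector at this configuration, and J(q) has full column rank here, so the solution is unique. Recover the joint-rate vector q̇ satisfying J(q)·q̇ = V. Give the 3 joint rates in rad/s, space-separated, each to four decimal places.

o_n = [0.7723, -0.4508, 0.2406]
J₁: ẑ×o_n = [0.4508, 0.7723, -0.0000], ω = ẑ
J2: z=[-0.2756, -0.9613, 0.0000] o=[0.6248, -0.1792, 0.0000] → [-0.2312, 0.0663, 0.2166, -0.2756, -0.9613, 0.0000]
J3: z=[0.7144, -0.2048, -0.6691] o=[0.7590, -0.7794, 0.3270] → [0.2376, 0.0529, 0.2374, 0.7144, -0.2048, -0.6691]
q̇ = J⁺·V = [-0.6010, 0.4830, -0.7780]

-0.6010 0.4830 -0.7780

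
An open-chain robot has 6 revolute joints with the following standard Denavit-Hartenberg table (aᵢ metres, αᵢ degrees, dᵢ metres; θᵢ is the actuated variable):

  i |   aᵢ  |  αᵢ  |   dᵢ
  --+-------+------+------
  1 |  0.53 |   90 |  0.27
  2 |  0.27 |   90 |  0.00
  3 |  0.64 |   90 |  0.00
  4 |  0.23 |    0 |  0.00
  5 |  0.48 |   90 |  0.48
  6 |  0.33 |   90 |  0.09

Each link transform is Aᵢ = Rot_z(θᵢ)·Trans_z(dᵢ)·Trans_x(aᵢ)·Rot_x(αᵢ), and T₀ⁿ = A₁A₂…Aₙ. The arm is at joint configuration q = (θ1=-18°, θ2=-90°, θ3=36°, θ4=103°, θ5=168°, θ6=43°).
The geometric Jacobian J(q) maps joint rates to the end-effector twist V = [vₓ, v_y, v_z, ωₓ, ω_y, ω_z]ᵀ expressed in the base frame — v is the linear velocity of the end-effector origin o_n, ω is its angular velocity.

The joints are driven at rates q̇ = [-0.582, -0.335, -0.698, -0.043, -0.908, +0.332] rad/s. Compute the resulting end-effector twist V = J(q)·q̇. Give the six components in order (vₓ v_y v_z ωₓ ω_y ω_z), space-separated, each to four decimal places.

o_n = [1.0618, -0.0610, -0.8277]
J₁: ẑ×o_n = [0.0610, 1.0618, -0.0000], ω = ẑ
J2: z=[-0.3090, -0.9511, 0.0000] o=[0.5041, -0.1638, 0.2700] → [1.0440, -0.3392, 0.4987, -0.3090, -0.9511, 0.0000]
J3: z=[-0.9511, 0.3090, -0.0000] o=[0.5041, -0.1638, 0.0000] → [-0.2558, -0.7872, -0.2701, -0.9511, 0.3090, -0.0000]
J4: z=[0.2500, 0.7694, -0.5878] o=[0.3878, -0.5215, -0.5178] → [0.0322, -0.3187, -0.4035, 0.2500, 0.7694, -0.5878]
J5: z=[0.2500, 0.7694, -0.5878] o=[0.1841, -0.4234, -0.4759] → [-0.0577, -0.4280, -0.5848, 0.2500, 0.7694, -0.5878]
J6: z=[0.1982, 0.5535, 0.8089] o=[0.7590, -0.2070, -0.7648] → [-0.1530, 0.2574, -0.1387, 0.1982, 0.5535, 0.8089]
V = J·q̇ = [-0.2065, 0.5329, 0.5238, 0.5954, -0.4450, 0.2455]

-0.2065 0.5329 0.5238 0.5954 -0.4450 0.2455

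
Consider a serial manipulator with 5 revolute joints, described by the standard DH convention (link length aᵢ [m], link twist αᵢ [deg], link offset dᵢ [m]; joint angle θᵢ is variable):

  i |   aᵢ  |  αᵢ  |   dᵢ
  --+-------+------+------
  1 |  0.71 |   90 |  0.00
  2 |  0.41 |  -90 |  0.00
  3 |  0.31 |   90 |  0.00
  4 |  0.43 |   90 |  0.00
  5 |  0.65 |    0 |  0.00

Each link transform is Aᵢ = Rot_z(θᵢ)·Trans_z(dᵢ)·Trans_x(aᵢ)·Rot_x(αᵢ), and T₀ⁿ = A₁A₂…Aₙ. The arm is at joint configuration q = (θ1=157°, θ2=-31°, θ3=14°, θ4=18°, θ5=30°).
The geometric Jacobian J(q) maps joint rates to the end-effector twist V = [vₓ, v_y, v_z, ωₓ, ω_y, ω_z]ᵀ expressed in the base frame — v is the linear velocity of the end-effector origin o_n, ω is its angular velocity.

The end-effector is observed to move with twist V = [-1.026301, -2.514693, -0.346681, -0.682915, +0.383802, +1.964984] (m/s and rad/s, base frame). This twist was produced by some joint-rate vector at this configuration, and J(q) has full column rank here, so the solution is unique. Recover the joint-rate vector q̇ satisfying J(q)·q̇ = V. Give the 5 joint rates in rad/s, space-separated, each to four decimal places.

0.4720 -0.5830 0.8790 0.6250 -0.8430

o_n = [-2.1402, 0.9214, -0.6155]
J₁: ẑ×o_n = [-0.9214, -2.1402, 0.0000], ω = ẑ
J2: z=[0.3907, 0.9205, 0.0000] o=[-0.6536, 0.2774, 0.0000] → [-0.5666, 0.2405, 1.6201, 0.3907, 0.9205, 0.0000]
J3: z=[-0.4741, 0.2012, 0.8572] o=[-0.9771, 0.4147, -0.2112] → [-0.5157, -1.1887, -0.0061, -0.4741, 0.2012, 0.8572]
J4: z=[0.1882, 0.9742, -0.1246] o=[-1.2437, 0.4464, -0.3661] → [-0.1838, 0.1587, 0.9628, 0.1882, 0.9742, -0.1246]
J5: z=[0.1851, -0.1598, -0.9696] o=[-1.6584, 0.5150, -0.4566] → [0.4194, 0.4966, -0.0018, 0.1851, -0.1598, -0.9696]
q̇ = J⁺·V = [0.4720, -0.5830, 0.8790, 0.6250, -0.8430]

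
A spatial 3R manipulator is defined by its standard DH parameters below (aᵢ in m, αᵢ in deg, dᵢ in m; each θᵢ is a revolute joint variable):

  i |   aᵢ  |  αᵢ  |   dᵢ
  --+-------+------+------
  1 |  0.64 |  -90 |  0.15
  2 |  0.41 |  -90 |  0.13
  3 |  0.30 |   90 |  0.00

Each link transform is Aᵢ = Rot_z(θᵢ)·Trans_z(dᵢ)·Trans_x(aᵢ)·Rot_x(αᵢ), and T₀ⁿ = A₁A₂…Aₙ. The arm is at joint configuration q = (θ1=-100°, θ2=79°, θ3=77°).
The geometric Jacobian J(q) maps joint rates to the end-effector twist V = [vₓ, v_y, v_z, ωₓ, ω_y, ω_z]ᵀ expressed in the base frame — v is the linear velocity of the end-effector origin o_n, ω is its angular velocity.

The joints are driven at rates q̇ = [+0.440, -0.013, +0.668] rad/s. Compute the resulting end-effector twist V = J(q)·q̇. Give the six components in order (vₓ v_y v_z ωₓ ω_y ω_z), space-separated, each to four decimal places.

0.2654 -0.0877 0.1929 0.1011 0.6480 0.3125

o_n = [-0.2868, -0.6918, -0.3187]
J₁: ẑ×o_n = [0.6918, -0.2868, 0.0000], ω = ẑ
J2: z=[0.9848, -0.1736, 0.0000] o=[-0.1111, -0.6303, 0.1500] → [0.0814, 0.4616, -0.0911, 0.9848, -0.1736, 0.0000]
J3: z=[0.1705, 0.9667, -0.1908] o=[0.0033, -0.7299, -0.2525] → [-0.0568, 0.0666, 0.2869, 0.1705, 0.9667, -0.1908]
V = J·q̇ = [0.2654, -0.0877, 0.1929, 0.1011, 0.6480, 0.3125]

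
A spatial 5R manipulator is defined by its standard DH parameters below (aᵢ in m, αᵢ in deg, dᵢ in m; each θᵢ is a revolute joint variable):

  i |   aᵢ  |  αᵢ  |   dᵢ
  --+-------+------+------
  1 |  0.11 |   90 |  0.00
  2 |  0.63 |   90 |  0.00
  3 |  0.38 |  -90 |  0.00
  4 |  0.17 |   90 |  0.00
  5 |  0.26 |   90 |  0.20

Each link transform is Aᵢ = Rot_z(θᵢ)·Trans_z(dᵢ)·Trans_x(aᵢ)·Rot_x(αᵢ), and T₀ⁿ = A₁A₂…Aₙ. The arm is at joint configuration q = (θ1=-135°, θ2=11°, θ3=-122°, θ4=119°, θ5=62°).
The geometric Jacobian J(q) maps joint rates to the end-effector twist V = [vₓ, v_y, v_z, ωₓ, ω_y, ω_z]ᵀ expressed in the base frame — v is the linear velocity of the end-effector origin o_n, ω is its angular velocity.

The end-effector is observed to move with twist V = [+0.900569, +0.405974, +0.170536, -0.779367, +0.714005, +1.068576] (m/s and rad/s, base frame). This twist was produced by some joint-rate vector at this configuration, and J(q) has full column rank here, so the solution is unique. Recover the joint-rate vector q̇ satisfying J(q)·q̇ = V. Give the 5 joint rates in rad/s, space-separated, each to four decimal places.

o_n = [-0.1167, -0.7845, 0.4615]
J₁: ẑ×o_n = [0.7845, -0.1167, 0.0000], ω = ẑ
J2: z=[-0.7071, 0.7071, 0.0000] o=[-0.0778, -0.0778, 0.0000] → [0.3263, 0.3263, 0.5273, -0.7071, 0.7071, 0.0000]
J3: z=[-0.1349, -0.1349, -0.9816] o=[-0.5151, -0.5151, 0.1202] → [-0.3105, -0.3450, 0.0901, -0.1349, -0.1349, -0.9816]
J4: z=[-0.2139, -0.9634, 0.1618] o=[-0.1474, -0.6032, 0.0818] → [-0.3365, 0.0862, 0.0683, -0.2139, -0.9634, 0.1618]
J5: z=[0.9116, -0.1374, 0.3875] o=[-0.2071, -0.5640, 0.2361] → [0.0545, -0.1705, -0.1886, 0.9116, -0.1374, 0.3875]
q̇ = J⁺·V = [0.6450, 0.1860, -0.8530, -0.3540, -0.9200]

0.6450 0.1860 -0.8530 -0.3540 -0.9200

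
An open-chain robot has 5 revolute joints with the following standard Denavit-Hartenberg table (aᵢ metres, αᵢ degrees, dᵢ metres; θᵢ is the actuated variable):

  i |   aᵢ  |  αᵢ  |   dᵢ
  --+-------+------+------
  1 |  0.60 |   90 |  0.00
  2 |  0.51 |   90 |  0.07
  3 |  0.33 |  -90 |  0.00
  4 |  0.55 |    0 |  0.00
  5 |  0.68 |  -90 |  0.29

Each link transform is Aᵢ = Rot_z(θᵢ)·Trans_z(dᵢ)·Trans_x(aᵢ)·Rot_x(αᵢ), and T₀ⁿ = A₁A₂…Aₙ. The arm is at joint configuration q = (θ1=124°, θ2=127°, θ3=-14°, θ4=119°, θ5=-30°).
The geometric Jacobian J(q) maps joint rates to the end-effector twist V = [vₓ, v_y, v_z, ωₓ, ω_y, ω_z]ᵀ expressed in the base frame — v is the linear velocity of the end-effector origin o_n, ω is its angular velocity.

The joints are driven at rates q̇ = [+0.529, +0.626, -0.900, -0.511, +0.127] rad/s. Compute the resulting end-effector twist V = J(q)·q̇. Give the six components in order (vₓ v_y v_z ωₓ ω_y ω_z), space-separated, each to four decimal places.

0.2509 -0.1403 -0.3238 0.5808 -0.4078 -0.0868

o_n = [0.6790, -0.4108, -0.1770]
J₁: ẑ×o_n = [0.4108, 0.6790, -0.0000], ω = ẑ
J2: z=[0.8290, 0.5592, 0.0000] o=[-0.3355, 0.4974, 0.0000] → [-0.0990, 0.1468, -1.3202, 0.8290, 0.5592, 0.0000]
J3: z=[-0.4466, 0.6621, 0.6018] o=[-0.1059, 0.2821, 0.4073] → [0.0301, 0.2114, -0.2102, -0.4466, 0.6621, 0.6018]
J4: z=[0.8858, 0.4219, 0.1932] o=[-0.0643, 0.0777, 0.6630] → [-0.2600, 0.8878, -0.7463, 0.8858, 0.4219, 0.1932]
J5: z=[0.8858, 0.4219, 0.1932] o=[0.1170, -0.0756, 0.1669] → [-0.0803, 0.4133, -0.5340, 0.8858, 0.4219, 0.1932]
V = J·q̇ = [0.2509, -0.1403, -0.3238, 0.5808, -0.4078, -0.0868]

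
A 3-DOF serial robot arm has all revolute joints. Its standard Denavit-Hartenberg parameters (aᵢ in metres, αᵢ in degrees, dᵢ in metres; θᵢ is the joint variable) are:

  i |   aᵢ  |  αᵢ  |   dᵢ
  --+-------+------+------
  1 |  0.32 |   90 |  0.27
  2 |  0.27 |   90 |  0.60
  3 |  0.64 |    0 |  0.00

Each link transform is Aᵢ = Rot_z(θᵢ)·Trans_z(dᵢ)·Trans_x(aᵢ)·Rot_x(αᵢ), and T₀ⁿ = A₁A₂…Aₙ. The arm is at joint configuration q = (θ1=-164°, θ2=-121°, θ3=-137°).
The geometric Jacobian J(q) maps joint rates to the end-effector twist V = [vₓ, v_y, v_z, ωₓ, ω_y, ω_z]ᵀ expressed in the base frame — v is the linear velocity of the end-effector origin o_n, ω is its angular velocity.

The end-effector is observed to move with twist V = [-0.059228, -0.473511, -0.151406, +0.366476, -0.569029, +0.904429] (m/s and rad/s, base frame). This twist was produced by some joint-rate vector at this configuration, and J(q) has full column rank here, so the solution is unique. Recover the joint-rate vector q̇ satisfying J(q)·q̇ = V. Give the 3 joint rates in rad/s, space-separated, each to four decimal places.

o_n = [-0.4507, 0.0409, 0.4398]
J₁: ẑ×o_n = [-0.0409, -0.4507, 0.0000], ω = ẑ
J2: z=[-0.2756, 0.9613, 0.0000] o=[-0.3076, -0.0882, 0.2700] → [0.1632, 0.0468, 0.1020, -0.2756, 0.9613, 0.0000]
J3: z=[0.8240, 0.2363, 0.5150] o=[-0.3393, 0.5269, 0.0386] → [0.3451, -0.3880, -0.3741, 0.8240, 0.2363, 0.5150]
q̇ = J⁺·V = [0.7870, -0.6480, 0.2280]

0.7870 -0.6480 0.2280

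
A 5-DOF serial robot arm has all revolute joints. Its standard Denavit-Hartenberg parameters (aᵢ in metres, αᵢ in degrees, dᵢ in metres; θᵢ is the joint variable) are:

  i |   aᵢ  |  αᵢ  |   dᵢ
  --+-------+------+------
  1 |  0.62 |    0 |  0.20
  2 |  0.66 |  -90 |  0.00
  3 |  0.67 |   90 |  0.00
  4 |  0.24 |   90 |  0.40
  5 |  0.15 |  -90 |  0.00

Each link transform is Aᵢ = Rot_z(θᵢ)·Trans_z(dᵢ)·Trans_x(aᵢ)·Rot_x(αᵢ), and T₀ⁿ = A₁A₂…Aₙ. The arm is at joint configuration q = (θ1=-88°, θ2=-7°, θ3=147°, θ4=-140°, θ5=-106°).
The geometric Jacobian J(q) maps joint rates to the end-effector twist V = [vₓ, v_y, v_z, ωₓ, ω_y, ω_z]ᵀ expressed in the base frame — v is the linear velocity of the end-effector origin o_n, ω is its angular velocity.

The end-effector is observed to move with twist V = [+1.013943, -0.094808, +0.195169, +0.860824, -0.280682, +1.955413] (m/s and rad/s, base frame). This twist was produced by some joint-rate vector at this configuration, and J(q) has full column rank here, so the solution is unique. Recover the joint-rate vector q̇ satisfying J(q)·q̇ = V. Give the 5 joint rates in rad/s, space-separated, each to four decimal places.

o_n = [-0.1374, -0.9721, -0.2966]
J₁: ẑ×o_n = [0.9721, -0.1374, 0.0000], ω = ẑ
J2: z=[0.0000, 0.0000, 1.0000] o=[0.0216, -0.6196, 0.2000] → [0.3525, -0.1590, 0.0000, 0.0000, 0.0000, 1.0000]
J3: z=[0.9962, -0.0872, 0.0000] o=[-0.0359, -1.2771, 0.2000] → [0.0433, 0.4947, 0.2950, 0.9962, -0.0872, 0.0000]
J4: z=[-0.0475, -0.5426, -0.8387] o=[0.0131, -0.7173, -0.1649] → [-0.1423, 0.1199, -0.0695, -0.0475, -0.5426, -0.8387]
J5: z=[0.7161, -0.6038, 0.3501] o=[-0.1730, -1.0745, -0.4002] → [-0.0984, -0.0618, 0.0948, 0.7161, -0.6038, 0.3501]
q̇ = J⁺·V = [0.7790, 0.7550, 0.4040, -0.2420, 0.6240]

0.7790 0.7550 0.4040 -0.2420 0.6240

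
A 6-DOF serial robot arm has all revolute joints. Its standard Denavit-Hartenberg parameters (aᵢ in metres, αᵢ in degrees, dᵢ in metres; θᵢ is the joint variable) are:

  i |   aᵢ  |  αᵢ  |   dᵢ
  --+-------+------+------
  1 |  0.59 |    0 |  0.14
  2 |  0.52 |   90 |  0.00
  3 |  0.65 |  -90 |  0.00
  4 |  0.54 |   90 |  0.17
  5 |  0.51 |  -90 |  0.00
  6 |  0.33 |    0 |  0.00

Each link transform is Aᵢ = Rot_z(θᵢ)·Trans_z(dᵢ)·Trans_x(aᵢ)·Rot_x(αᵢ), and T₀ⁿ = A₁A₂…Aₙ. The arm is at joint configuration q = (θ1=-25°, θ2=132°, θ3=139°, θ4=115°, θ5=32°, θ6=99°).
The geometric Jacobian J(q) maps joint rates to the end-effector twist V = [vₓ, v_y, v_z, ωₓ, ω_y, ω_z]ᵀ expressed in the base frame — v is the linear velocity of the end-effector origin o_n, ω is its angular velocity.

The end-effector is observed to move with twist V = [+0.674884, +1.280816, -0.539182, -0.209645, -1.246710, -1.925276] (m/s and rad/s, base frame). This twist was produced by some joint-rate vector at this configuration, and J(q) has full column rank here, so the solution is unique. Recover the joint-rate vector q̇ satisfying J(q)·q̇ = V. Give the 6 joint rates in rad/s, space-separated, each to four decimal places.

-0.6440 -0.9220 -0.2880 0.9970 0.6770 0.0190

o_n = [-0.2197, -0.1896, -0.1965]
J₁: ẑ×o_n = [0.1896, -0.2197, 0.0000], ω = ẑ
J2: z=[0.0000, 0.0000, 1.0000] o=[0.5347, -0.2493, 0.1400] → [-0.0598, -0.7544, 0.0000, 0.0000, 0.0000, 1.0000]
J3: z=[0.9563, 0.2924, 0.0000] o=[0.3827, 0.2479, 0.1400] → [-0.0984, 0.3218, -0.2423, 0.9563, 0.2924, 0.0000]
J4: z=[0.1918, -0.6274, -0.7547] o=[0.5261, -0.2212, 0.5664] → [0.5025, 0.7092, -0.4618, 0.1918, -0.6274, -0.7547]
J5: z=[-0.2042, -0.7777, 0.5946] o=[0.0403, -0.3062, 0.2884] → [0.3077, -0.2536, -0.2260, -0.2042, -0.7777, 0.5946]
J6: z=[0.6714, -0.5533, -0.4931] o=[-0.3230, -0.4585, -0.0355] → [0.2217, 0.0572, 0.2377, 0.6714, -0.5533, -0.4931]
q̇ = J⁺·V = [-0.6440, -0.9220, -0.2880, 0.9970, 0.6770, 0.0190]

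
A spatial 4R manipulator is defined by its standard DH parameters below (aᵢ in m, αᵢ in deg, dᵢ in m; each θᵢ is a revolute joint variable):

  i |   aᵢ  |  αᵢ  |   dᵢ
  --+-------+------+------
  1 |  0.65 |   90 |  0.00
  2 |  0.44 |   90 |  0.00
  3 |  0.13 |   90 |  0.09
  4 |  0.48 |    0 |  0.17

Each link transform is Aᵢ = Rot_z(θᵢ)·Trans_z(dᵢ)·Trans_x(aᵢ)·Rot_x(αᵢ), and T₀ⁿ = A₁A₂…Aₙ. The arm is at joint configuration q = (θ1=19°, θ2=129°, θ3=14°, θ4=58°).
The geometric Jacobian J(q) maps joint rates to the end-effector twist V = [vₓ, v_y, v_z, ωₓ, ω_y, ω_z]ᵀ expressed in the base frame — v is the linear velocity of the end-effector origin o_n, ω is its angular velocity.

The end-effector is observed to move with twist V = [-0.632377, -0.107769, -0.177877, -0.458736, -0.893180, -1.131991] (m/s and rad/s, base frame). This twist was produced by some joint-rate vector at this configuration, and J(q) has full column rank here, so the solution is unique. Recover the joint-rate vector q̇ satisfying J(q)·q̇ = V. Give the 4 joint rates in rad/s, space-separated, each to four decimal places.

-0.5680 0.7660 -0.9180 0.0730

o_n = [0.4482, 0.2304, 0.9765]
J₁: ẑ×o_n = [-0.2304, 0.4482, 0.0000], ω = ẑ
J2: z=[0.3256, -0.9455, 0.0000] o=[0.6146, 0.2116, 0.0000] → [-0.9233, -0.3179, -0.1512, 0.3256, -0.9455, 0.0000]
J3: z=[0.7348, 0.2530, 0.6293] o=[0.3528, 0.1215, 0.3419] → [0.0920, -0.4063, 0.0559, 0.7348, 0.2530, 0.6293]
J4: z=[-0.4598, 0.8679, 0.1880] o=[0.3541, 0.0887, 0.4966] → [0.3899, 0.2384, -0.1469, -0.4598, 0.8679, 0.1880]
q̇ = J⁺·V = [-0.5680, 0.7660, -0.9180, 0.0730]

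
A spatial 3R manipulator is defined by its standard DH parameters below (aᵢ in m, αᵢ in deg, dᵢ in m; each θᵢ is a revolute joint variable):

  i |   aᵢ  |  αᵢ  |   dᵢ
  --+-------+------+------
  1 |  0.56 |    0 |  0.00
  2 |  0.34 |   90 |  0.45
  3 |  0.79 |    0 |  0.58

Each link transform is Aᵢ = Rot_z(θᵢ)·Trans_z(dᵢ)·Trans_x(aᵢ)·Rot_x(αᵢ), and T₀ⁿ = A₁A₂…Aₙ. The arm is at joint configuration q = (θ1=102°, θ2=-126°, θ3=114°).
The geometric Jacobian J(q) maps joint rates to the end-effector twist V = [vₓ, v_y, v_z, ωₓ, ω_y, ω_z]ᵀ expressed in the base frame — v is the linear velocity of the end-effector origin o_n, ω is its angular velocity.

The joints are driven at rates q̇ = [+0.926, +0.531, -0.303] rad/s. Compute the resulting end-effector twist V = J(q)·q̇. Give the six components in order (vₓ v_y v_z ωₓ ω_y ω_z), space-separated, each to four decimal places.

0.4756 -0.5156 0.0974 0.1232 0.2768 1.4570

o_n = [-0.3353, 0.0103, 1.1717]
J₁: ẑ×o_n = [-0.0103, -0.3353, 0.0000], ω = ẑ
J2: z=[0.0000, 0.0000, 1.0000] o=[-0.1164, 0.5478, 0.0000] → [0.5375, -0.2188, 0.0000, 0.0000, 0.0000, 1.0000]
J3: z=[-0.4067, -0.9135, 0.0000] o=[0.1942, 0.4095, 0.4500] → [-0.6593, 0.2935, -0.3213, -0.4067, -0.9135, 0.0000]
V = J·q̇ = [0.4756, -0.5156, 0.0974, 0.1232, 0.2768, 1.4570]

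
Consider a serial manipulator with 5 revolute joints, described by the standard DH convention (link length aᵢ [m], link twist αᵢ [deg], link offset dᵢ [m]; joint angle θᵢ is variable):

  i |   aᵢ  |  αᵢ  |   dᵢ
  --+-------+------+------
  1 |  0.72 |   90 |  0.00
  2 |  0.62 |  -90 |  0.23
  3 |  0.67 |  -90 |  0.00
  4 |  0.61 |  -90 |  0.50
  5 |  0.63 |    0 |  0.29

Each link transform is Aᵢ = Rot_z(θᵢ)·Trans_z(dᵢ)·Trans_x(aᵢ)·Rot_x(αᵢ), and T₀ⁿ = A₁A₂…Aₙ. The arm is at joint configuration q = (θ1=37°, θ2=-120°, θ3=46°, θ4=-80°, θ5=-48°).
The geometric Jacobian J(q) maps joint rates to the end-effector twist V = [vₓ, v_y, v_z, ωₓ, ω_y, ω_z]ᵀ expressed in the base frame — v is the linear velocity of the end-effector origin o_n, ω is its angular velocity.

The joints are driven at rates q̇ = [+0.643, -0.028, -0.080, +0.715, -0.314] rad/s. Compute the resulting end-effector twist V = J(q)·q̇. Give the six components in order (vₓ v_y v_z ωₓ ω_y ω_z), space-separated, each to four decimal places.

-1.9981 0.1654 -0.1956 0.0916 0.4475 1.2872

o_n = [0.2010, 1.7277, -1.0992]
J₁: ẑ×o_n = [-1.7277, 0.2010, 0.0000], ω = ẑ
J2: z=[0.6018, -0.7986, 0.0000] o=[0.5750, 0.4333, 0.0000] → [0.8779, 0.6615, 0.4803, 0.6018, -0.7986, 0.0000]
J3: z=[0.6916, 0.5212, -0.5000] o=[0.4659, 0.0631, -0.5369] → [0.5393, 0.5213, 1.2893, 0.6916, 0.5212, -0.5000]
J4: z=[-0.1308, 0.7712, 0.6230] o=[-0.0100, 0.3079, -0.9400] → [-1.0072, 0.1107, -0.3485, -0.1308, 0.7712, 0.6230]
J5: z=[-0.8196, 0.2694, -0.5056] o=[0.2648, 1.0453, -0.9926] → [0.3163, -0.0551, -0.5421, -0.8196, 0.2694, -0.5056]
V = J·q̇ = [-1.9981, 0.1654, -0.1956, 0.0916, 0.4475, 1.2872]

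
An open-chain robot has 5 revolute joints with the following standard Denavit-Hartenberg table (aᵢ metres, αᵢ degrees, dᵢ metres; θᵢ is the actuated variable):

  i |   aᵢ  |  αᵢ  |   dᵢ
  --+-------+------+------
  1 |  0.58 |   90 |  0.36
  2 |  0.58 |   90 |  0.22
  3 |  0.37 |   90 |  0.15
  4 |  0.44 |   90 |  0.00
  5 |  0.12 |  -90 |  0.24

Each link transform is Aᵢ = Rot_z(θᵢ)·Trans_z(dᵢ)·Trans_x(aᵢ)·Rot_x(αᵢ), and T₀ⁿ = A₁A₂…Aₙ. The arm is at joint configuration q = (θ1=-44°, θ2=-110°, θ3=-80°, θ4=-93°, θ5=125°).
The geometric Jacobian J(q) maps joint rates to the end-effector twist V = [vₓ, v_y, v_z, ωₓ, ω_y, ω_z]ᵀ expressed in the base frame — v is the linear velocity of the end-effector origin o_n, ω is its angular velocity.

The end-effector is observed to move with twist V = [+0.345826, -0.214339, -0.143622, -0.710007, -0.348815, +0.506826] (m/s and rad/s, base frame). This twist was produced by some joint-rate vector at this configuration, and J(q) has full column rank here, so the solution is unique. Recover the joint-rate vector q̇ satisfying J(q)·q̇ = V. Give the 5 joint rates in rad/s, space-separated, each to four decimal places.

o_n = [0.3692, -0.4868, -0.1833]
J₁: ẑ×o_n = [0.4868, 0.3692, -0.0000], ω = ẑ
J2: z=[-0.6947, -0.7193, 0.0000] o=[0.4172, -0.4029, 0.3600] → [0.3908, -0.3774, 0.0237, -0.6947, -0.7193, 0.0000]
J3: z=[-0.6760, 0.6528, 0.3420] o=[0.1217, -0.4234, -0.1850] → [0.0228, 0.0858, -0.1187, -0.6760, 0.6528, 0.3420]
J4: z=[0.3629, -0.1091, 0.9254] o=[0.2576, -0.0481, -0.1941] → [0.4048, 0.0993, -0.1470, 0.3629, -0.1091, 0.9254]
J5: z=[-0.6759, -0.7145, 0.1809] o=[0.5399, -0.3522, -0.3406] → [-0.0880, 0.0754, -0.0310, -0.6759, -0.7145, 0.1809]
q̇ = J⁺·V = [-0.2800, 0.6190, 0.5090, 0.6160, 0.2360]

-0.2800 0.6190 0.5090 0.6160 0.2360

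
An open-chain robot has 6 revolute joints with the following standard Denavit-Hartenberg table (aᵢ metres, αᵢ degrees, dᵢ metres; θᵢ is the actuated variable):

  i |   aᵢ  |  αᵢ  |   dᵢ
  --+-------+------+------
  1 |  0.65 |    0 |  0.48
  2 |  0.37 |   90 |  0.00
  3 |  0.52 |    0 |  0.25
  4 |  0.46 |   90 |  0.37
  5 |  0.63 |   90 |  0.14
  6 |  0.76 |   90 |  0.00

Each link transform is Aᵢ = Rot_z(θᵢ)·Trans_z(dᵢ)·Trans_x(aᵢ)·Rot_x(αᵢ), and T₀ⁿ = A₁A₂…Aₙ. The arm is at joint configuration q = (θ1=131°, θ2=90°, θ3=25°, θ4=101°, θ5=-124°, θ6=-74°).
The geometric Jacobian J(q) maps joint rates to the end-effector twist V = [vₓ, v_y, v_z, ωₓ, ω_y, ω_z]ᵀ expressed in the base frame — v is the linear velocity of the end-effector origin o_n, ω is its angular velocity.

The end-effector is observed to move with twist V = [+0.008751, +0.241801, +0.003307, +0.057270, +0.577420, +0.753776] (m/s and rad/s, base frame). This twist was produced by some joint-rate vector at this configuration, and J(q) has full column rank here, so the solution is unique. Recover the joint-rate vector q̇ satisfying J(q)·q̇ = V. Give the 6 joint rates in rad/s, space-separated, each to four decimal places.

o_n = [-0.6551, 0.1911, 0.3450]
J₁: ẑ×o_n = [-0.1911, -0.6551, 0.0000], ω = ẑ
J2: z=[0.0000, 0.0000, 1.0000] o=[-0.4264, 0.4906, 0.4800] → [0.2995, -0.2287, 0.0000, 0.0000, 0.0000, 1.0000]
J3: z=[-0.6561, 0.7547, 0.0000] o=[-0.7057, 0.2478, 0.4800] → [-0.1019, -0.0886, -0.0009, -0.6561, 0.7547, 0.0000]
J4: z=[-0.6561, 0.7547, 0.0000] o=[-1.2254, 0.1273, 0.6998] → [-0.2677, -0.2327, -0.4722, -0.6561, 0.7547, 0.0000]
J5: z=[-0.6106, -0.5308, 0.5878] o=[-1.2641, 0.5839, 1.0719] → [0.6167, -0.0859, 0.5630, -0.6106, -0.5308, 0.5878]
J6: z=[-0.7346, 0.1023, -0.6707] o=[-1.1632, -0.0204, 0.8692] → [0.0882, -0.7258, -0.2074, -0.7346, 0.1023, -0.6707]
q̇ = J⁺·V = [-0.1520, 0.7400, 0.7530, -0.0970, -0.2440, -0.4610]

-0.1520 0.7400 0.7530 -0.0970 -0.2440 -0.4610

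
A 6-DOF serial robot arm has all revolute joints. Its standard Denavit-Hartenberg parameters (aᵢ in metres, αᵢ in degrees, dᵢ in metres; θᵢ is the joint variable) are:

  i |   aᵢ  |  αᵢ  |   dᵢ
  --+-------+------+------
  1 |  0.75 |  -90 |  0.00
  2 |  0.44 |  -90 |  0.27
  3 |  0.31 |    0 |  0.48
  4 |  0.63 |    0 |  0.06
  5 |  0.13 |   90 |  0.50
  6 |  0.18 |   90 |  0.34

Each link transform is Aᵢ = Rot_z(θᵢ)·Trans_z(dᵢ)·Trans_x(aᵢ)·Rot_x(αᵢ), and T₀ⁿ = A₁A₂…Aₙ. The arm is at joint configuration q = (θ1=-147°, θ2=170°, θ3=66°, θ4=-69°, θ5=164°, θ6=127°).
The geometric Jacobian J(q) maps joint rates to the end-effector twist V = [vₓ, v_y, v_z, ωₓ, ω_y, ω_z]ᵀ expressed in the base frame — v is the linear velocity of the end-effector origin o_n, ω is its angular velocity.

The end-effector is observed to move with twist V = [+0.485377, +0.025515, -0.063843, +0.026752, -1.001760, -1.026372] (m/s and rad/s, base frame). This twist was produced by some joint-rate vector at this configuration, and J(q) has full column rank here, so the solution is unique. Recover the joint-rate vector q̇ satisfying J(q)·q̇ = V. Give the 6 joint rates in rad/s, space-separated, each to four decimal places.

o_n = [0.4369, 0.6519, 0.9426]
J₁: ẑ×o_n = [-0.6519, 0.4369, 0.0000], ω = ẑ
J2: z=[0.5446, -0.8387, 0.0000] o=[-0.6290, -0.4085, 0.0000] → [-0.7905, -0.5134, 1.4715, 0.5446, -0.8387, 0.0000]
J3: z=[0.1456, 0.0946, 0.9848] o=[-0.1185, -0.3989, -0.0764] → [-0.9385, 0.3986, 0.1005, 0.1456, 0.0946, 0.9848]
J4: z=[0.1456, 0.0946, 0.9848] o=[-0.0987, -0.0484, 0.3744] → [-0.6359, 0.4448, 0.0513, 0.1456, 0.0946, 0.9848]
J5: z=[0.1456, 0.0946, 0.9848] o=[0.4476, 0.2671, 0.3242] → [-0.3205, -0.1006, 0.0570, 0.1456, 0.0946, 0.9848]
J6: z=[-0.2461, 0.9676, -0.0565] o=[0.3958, 0.2839, 0.8380] → [0.1220, 0.0234, -0.1303, -0.2461, 0.9676, -0.0565]
q̇ = J⁺·V = [0.1070, -0.0700, -0.4320, 0.1100, -0.8850, -0.9780]

0.1070 -0.0700 -0.4320 0.1100 -0.8850 -0.9780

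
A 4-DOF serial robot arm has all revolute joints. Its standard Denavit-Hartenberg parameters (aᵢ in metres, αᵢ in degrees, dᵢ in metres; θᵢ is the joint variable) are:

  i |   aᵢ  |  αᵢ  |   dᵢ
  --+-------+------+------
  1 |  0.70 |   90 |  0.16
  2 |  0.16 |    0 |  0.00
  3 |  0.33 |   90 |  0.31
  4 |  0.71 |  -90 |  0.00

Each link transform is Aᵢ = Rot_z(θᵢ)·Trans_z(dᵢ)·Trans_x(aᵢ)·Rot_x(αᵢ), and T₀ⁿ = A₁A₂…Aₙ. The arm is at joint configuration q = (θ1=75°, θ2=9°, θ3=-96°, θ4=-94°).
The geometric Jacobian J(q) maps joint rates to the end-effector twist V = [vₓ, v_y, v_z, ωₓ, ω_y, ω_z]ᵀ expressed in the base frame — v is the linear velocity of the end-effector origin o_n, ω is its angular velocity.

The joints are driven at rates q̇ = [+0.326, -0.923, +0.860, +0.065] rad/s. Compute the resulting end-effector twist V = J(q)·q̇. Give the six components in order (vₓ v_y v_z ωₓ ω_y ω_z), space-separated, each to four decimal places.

-0.3095 -0.0433 -0.1928 -0.0777 -0.0464 0.3226

o_n = [-0.1588, 0.9461, -0.0951]
J₁: ẑ×o_n = [-0.9461, -0.1588, 0.0000], ω = ẑ
J2: z=[0.9659, -0.2588, 0.0000] o=[0.1812, 0.6761, 0.1600] → [0.0660, 0.2464, 0.1727, 0.9659, -0.2588, 0.0000]
J3: z=[0.9659, -0.2588, 0.0000] o=[0.2221, 0.8288, 0.1850] → [0.0725, 0.2705, 0.0147, 0.9659, -0.2588, 0.0000]
J4: z=[-0.2585, -0.9646, -0.0523] o=[0.5260, 0.7652, -0.1445] → [-0.0382, 0.0486, -0.7073, -0.2585, -0.9646, -0.0523]
V = J·q̇ = [-0.3095, -0.0433, -0.1928, -0.0777, -0.0464, 0.3226]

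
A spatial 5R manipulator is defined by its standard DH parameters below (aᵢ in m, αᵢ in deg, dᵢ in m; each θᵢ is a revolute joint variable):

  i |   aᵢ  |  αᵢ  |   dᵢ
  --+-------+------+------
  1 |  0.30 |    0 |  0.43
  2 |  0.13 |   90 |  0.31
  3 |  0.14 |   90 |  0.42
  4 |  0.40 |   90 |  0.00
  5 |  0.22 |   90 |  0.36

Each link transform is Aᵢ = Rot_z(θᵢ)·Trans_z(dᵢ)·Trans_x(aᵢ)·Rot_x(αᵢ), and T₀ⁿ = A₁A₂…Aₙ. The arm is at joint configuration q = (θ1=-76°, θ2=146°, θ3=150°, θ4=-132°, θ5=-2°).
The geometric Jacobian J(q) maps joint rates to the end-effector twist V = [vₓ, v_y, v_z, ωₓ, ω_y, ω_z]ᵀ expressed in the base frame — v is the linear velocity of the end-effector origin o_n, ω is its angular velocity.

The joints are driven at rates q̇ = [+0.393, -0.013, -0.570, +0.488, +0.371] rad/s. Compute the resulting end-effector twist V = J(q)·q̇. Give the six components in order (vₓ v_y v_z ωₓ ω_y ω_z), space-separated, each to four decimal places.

o_n = [0.4645, 0.2003, 0.4622]
J₁: ẑ×o_n = [-0.2003, 0.4645, 0.0000], ω = ẑ
J2: z=[0.0000, 0.0000, 1.0000] o=[0.0726, -0.2911, 0.4300] → [-0.4914, 0.3919, 0.0000, 0.0000, 0.0000, 1.0000]
J3: z=[0.9397, -0.3420, 0.0000] o=[0.1170, -0.1689, 0.7400] → [0.0950, 0.2610, 0.4658, 0.9397, -0.3420, 0.0000]
J4: z=[0.1710, 0.4698, 0.8660] o=[0.4702, -0.4265, 0.8100] → [-0.7062, 0.0545, 0.1099, 0.1710, 0.4698, 0.8660]
J5: z=[0.8489, 0.3759, -0.3716] o=[0.2702, -0.1070, 0.6762] → [0.0338, 0.1094, 0.1878, 0.8489, 0.3759, -0.3716]
V = J·q̇ = [-0.4586, 0.0959, -0.1422, -0.1372, 0.5637, 0.6648]

-0.4586 0.0959 -0.1422 -0.1372 0.5637 0.6648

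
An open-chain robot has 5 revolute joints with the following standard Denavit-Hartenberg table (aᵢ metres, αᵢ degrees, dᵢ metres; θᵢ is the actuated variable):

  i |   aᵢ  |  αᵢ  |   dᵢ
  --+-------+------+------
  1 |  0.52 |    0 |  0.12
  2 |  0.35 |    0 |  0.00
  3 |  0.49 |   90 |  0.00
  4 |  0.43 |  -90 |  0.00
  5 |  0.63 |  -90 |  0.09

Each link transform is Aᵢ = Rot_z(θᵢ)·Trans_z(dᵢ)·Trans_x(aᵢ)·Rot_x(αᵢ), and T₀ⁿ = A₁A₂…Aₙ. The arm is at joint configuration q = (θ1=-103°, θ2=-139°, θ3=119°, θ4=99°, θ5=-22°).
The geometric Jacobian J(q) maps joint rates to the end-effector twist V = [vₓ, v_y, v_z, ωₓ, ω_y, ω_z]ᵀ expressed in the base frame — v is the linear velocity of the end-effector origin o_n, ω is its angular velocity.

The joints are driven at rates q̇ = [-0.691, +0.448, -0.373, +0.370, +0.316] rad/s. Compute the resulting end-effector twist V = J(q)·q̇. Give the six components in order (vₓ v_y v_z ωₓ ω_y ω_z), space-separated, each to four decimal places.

o_n = [-0.6113, -0.2725, 1.1076]
J₁: ẑ×o_n = [0.2725, -0.6113, 0.0000], ω = ẑ
J2: z=[0.0000, 0.0000, 1.0000] o=[-0.1170, -0.5067, 0.1200] → [-0.2342, -0.4943, 0.0000, 0.0000, 0.0000, 1.0000]
J3: z=[0.0000, 0.0000, 1.0000] o=[-0.2813, -0.1976, 0.1200] → [0.0748, -0.3300, 0.0000, 0.0000, 0.0000, 1.0000]
J4: z=[-0.8387, 0.5446, 0.0000] o=[-0.5482, -0.6086, 0.1200] → [0.5379, 0.8282, -0.2475, -0.8387, 0.5446, 0.0000]
J5: z=[0.5379, 0.8283, -0.1564] o=[-0.5115, -0.5522, 0.5447] → [0.5100, -0.2872, 0.2331, 0.5379, 0.8283, -0.1564]
V = J·q̇ = [0.0391, 0.5397, -0.0179, -0.1403, 0.4633, -0.6654]

0.0391 0.5397 -0.0179 -0.1403 0.4633 -0.6654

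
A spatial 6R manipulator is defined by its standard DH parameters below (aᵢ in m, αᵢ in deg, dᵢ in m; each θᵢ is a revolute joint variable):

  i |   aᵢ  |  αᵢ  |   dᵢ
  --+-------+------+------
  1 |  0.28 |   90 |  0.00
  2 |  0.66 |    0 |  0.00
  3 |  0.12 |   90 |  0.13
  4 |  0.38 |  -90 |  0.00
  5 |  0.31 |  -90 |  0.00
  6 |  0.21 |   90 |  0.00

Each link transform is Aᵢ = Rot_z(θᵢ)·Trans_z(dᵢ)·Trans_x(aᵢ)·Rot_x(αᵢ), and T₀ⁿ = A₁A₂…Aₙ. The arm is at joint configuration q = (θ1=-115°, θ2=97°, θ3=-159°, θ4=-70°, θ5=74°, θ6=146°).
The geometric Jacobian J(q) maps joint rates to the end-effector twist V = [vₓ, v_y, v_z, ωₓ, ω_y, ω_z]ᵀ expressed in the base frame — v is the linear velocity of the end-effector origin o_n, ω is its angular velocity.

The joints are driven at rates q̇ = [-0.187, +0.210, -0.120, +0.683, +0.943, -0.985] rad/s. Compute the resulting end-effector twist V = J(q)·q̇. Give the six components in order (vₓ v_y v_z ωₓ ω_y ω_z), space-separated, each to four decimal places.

o_n = [0.1108, -0.4781, 0.5818]
J₁: ẑ×o_n = [0.4781, 0.1108, -0.0000], ω = ẑ
J2: z=[-0.9063, 0.4226, 0.0000] o=[-0.1183, -0.2538, 0.0000] → [0.2459, 0.5273, 0.1065, -0.9063, 0.4226, 0.0000]
J3: z=[-0.9063, 0.4226, 0.0000] o=[-0.0843, -0.1809, 0.6551] → [-0.0310, -0.0664, 0.1869, -0.9063, 0.4226, 0.0000]
J4: z=[0.3731, 0.8002, -0.4695] o=[-0.2260, -0.1770, 0.5491] → [-0.1152, -0.1703, -0.3818, 0.3731, 0.8002, -0.4695]
J5: z=[-0.4964, -0.2553, -0.8297] o=[0.0719, -0.3832, 0.4344] → [-0.1164, 0.0409, 0.0570, -0.4964, -0.2553, -0.8297]
J6: z=[-0.8563, 0.3011, 0.4197] o=[0.0276, -0.6680, 0.5485] → [-0.0697, 0.0635, -0.1877, -0.8563, 0.3011, 0.4197]
V = J·q̇ = [-0.1538, -0.0422, -0.0222, 0.5486, 0.0473, -1.7035]

-0.1538 -0.0422 -0.0222 0.5486 0.0473 -1.7035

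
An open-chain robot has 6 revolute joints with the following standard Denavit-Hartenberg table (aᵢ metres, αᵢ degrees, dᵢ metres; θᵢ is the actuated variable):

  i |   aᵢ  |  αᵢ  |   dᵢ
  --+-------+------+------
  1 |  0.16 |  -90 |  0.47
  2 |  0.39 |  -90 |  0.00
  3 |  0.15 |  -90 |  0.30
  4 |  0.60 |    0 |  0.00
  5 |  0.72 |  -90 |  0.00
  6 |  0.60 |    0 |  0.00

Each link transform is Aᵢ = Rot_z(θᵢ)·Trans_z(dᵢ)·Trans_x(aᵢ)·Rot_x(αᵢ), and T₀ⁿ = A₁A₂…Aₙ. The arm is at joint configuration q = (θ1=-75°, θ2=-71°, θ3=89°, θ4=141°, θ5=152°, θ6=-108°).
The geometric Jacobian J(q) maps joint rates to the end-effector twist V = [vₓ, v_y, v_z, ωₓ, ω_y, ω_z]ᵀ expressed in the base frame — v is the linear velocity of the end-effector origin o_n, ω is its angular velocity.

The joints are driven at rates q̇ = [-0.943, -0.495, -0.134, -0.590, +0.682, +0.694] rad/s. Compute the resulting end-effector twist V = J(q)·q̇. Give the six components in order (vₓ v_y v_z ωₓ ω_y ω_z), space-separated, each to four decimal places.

-0.8642 -0.5077 0.0147 -1.2026 0.1016 -0.8875

o_n = [0.2216, -0.4505, 0.1626]
J₁: ẑ×o_n = [0.4505, 0.2216, -0.0000], ω = ẑ
J2: z=[0.9659, 0.2588, 0.0000] o=[0.0414, -0.1545, 0.4700] → [-0.0796, 0.2970, -0.3325, 0.9659, 0.2588, 0.0000]
J3: z=[0.2447, -0.9133, -0.3256] o=[0.0743, -0.2772, 0.8388] → [0.5611, 0.1175, 0.0921, 0.2447, -0.9133, -0.3256]
J4: z=[-0.1011, 0.3099, -0.9454] o=[0.0030, -0.5908, 0.7436] → [-0.0474, -0.2653, -0.0819, -0.1011, 0.3099, -0.9454]
J5: z=[-0.1011, 0.3099, -0.9454] o=[0.3603, -0.1227, 0.8588] → [-0.5256, 0.0607, 0.0761, -0.1011, 0.3099, -0.9454]
J6: z=[-0.9833, 0.1136, 0.1424] o=[0.2512, -0.8024, 0.6477] → [-0.1052, -0.4812, -0.3426, -0.9833, 0.1136, 0.1424]
V = J·q̇ = [-0.8642, -0.5077, 0.0147, -1.2026, 0.1016, -0.8875]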